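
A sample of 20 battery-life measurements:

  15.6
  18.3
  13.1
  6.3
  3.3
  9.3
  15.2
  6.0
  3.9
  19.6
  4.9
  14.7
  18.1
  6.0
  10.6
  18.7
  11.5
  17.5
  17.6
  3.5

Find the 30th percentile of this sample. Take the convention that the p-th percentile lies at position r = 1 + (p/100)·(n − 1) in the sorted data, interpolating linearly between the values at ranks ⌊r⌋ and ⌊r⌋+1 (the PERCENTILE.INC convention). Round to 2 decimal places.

Sorted: 3.3, 3.5, 3.9, 4.9, 6.0, 6.0, 6.3, 9.3, 10.6, 11.5, 13.1, 14.7, 15.2, 15.6, 17.5, 17.6, 18.1, 18.3, 18.7, 19.6.
n = 20.
r = 1 + (30/100)·(20 − 1) = 1 + 5.7 = 6.7.
Rank 6 is 6.0 and rank 7 is 6.3.
Interpolate: 6.0 + 0.7·(6.3 − 6.0) = 6.0 + 0.7·0.3 = 6.21.

6.21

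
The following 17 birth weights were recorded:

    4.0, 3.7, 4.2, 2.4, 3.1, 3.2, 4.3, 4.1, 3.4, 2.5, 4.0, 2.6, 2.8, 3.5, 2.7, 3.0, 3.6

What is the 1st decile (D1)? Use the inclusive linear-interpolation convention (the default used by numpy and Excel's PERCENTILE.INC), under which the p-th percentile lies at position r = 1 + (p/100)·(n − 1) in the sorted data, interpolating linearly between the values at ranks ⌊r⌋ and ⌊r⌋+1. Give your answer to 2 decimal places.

2.56

Sorted: 2.4, 2.5, 2.6, 2.7, 2.8, 3.0, 3.1, 3.2, 3.4, 3.5, 3.6, 3.7, 4.0, 4.0, 4.1, 4.2, 4.3.
n = 17.
r = 1 + (10/100)·(17 − 1) = 1 + 1.6 = 2.6.
Rank 2 is 2.5 and rank 3 is 2.6.
Interpolate: 2.5 + 0.6·(2.6 − 2.5) = 2.5 + 0.6·0.1 = 2.56.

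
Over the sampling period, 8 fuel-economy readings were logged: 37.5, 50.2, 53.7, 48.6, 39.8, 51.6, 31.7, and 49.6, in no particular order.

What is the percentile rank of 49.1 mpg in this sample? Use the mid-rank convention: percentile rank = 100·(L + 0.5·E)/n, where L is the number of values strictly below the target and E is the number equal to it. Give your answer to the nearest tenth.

Sorted: 31.7, 37.5, 39.8, 48.6, 49.6, 50.2, 51.6, 53.7.
Count below 49.1: L = 4; count equal: E = 0; n = 8.
Percentile rank = 100·(4 + 0.5·0)/8 = 100·4/8 = 50.

50.0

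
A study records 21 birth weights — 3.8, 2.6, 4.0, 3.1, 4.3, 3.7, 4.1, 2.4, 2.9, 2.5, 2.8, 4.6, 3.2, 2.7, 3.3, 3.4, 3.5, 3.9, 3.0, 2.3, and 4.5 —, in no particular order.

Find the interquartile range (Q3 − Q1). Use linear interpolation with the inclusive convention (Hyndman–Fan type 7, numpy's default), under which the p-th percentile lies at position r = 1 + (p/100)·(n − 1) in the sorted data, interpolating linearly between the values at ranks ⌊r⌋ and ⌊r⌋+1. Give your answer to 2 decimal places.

Sorted: 2.3, 2.4, 2.5, 2.6, 2.7, 2.8, 2.9, 3.0, 3.1, 3.2, 3.3, 3.4, 3.5, 3.7, 3.8, 3.9, 4.0, 4.1, 4.3, 4.5, 4.6.
n = 21.
P25: r = 6 (integer) → 2.8.
P75: r = 16 (integer) → 3.9.
Difference: 3.9 − 2.8 = 1.1.

1.10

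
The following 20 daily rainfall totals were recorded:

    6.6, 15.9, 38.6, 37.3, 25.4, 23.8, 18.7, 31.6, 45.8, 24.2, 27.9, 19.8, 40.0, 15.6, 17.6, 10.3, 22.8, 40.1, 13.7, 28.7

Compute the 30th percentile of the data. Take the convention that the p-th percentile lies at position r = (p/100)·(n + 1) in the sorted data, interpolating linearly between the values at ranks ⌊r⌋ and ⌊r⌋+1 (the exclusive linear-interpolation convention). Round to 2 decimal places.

Sorted: 6.6, 10.3, 13.7, 15.6, 15.9, 17.6, 18.7, 19.8, 22.8, 23.8, 24.2, 25.4, 27.9, 28.7, 31.6, 37.3, 38.6, 40.0, 40.1, 45.8.
n = 20.
r = (30/100)·(20 + 1) = 6.3.
Rank 6 is 17.6 and rank 7 is 18.7.
Interpolate: 17.6 + 0.3·(18.7 − 17.6) = 17.6 + 0.3·1.1 = 17.93.

17.93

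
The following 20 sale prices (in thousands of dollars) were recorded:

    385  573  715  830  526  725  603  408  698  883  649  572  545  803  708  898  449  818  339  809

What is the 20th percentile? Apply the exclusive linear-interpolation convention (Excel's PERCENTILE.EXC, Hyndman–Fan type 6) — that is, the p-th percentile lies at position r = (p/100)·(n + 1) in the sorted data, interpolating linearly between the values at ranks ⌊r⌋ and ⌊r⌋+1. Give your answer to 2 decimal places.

Sorted: 339, 385, 408, 449, 526, 545, 572, 573, 603, 649, 698, 708, 715, 725, 803, 809, 818, 830, 883, 898.
n = 20.
r = (20/100)·(20 + 1) = 4.2.
Rank 4 is 449 and rank 5 is 526.
Interpolate: 449 + 0.2·(526 − 449) = 449 + 0.2·77 = 464.4.

464.40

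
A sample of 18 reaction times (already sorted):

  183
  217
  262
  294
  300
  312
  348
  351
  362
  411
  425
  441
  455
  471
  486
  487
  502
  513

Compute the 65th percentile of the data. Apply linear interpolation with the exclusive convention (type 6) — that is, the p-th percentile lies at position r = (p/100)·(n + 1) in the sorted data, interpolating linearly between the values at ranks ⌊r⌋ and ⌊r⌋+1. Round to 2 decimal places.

n = 18.
r = (65/100)·(18 + 1) = 12.35.
Rank 12 is 441 and rank 13 is 455.
Interpolate: 441 + 0.35·(455 − 441) = 441 + 0.35·14 = 445.9.

445.90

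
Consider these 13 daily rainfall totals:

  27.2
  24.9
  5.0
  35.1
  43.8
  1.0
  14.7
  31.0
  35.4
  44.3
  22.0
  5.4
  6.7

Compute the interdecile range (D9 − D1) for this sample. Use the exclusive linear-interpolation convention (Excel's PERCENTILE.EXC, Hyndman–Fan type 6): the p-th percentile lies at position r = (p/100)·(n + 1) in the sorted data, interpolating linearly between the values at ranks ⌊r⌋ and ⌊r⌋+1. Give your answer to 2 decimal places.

41.50

Sorted: 1.0, 5.0, 5.4, 6.7, 14.7, 22.0, 24.9, 27.2, 31.0, 35.1, 35.4, 43.8, 44.3.
n = 13.
P10: r = 1.4; ranks 1–2 are 1.0, 5.0; interpolating gives 2.6.
P90: r = 12.6; ranks 12–13 are 43.8, 44.3; interpolating gives 44.1.
Difference: 44.1 − 2.6 = 41.5.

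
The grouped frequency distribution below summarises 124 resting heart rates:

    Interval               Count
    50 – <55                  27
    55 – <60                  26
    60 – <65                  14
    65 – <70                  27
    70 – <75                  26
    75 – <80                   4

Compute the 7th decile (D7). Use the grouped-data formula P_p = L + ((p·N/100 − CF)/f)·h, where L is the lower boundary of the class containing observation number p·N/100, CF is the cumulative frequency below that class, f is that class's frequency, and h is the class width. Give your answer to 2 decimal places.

N = 124; target position k = 70/100 · 124 = 86.8.
Cumulative frequencies: 27, 53, 67, 94, 120, 124.
Observation 86.8 falls in the class 65 – <70.
L = 65, CF = 67, f = 27, h = 5.
P70 = 65 + ((86.8 − 67)/27)·5 = 65 + 3.66667 = 68.6667.

68.67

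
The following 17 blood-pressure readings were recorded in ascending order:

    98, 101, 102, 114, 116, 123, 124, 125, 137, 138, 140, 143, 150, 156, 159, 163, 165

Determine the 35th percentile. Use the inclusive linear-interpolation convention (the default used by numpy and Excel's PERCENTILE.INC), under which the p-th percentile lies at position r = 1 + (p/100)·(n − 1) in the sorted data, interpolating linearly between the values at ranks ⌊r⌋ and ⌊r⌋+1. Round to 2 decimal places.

n = 17.
r = 1 + (35/100)·(17 − 1) = 1 + 5.6 = 6.6.
Rank 6 is 123 and rank 7 is 124.
Interpolate: 123 + 0.6·(124 − 123) = 123 + 0.6·1 = 123.6.

123.60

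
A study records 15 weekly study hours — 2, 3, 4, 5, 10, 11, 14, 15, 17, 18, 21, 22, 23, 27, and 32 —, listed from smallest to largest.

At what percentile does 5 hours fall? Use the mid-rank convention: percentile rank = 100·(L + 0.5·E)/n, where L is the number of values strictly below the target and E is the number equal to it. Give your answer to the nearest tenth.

Count below 5: L = 3; count equal: E = 1; n = 15.
Percentile rank = 100·(3 + 0.5·1)/15 = 100·3.5/15 = 23.33.

23.3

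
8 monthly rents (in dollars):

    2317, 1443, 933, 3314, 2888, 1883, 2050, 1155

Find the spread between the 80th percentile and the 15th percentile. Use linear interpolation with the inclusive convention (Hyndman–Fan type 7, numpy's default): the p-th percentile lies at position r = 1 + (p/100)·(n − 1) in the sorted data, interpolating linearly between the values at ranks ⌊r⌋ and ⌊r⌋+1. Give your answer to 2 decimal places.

Sorted: 933, 1155, 1443, 1883, 2050, 2317, 2888, 3314.
n = 8.
P15: r = 2.05; ranks 2–3 are 1155, 1443; interpolating gives 1169.4.
P80: r = 6.6; ranks 6–7 are 2317, 2888; interpolating gives 2659.6.
Difference: 2659.6 − 1169.4 = 1490.2.

1490.20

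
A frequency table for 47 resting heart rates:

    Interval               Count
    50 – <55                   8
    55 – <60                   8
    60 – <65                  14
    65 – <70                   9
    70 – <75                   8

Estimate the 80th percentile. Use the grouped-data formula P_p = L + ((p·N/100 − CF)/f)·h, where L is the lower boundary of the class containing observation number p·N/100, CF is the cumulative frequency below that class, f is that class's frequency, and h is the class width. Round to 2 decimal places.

N = 47; target position k = 80/100 · 47 = 37.6.
Cumulative frequencies: 8, 16, 30, 39, 47.
Observation 37.6 falls in the class 65 – <70.
L = 65, CF = 30, f = 9, h = 5.
P80 = 65 + ((37.6 − 30)/9)·5 = 65 + 4.22222 = 69.2222.

69.22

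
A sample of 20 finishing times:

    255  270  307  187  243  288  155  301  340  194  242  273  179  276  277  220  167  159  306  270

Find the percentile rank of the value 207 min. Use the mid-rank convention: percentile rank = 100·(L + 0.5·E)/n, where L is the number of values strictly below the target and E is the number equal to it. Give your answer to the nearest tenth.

Sorted: 155, 159, 167, 179, 187, 194, 220, 242, 243, 255, 270, 270, 273, 276, 277, 288, 301, 306, 307, 340.
Count below 207: L = 6; count equal: E = 0; n = 20.
Percentile rank = 100·(6 + 0.5·0)/20 = 100·6/20 = 30.

30.0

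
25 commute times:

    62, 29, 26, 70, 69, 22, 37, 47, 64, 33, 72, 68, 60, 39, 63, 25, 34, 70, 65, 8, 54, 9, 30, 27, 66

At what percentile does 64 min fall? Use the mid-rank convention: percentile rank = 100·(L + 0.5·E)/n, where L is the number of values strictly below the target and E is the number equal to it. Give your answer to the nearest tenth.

70.0

Sorted: 8, 9, 22, 25, 26, 27, 29, 30, 33, 34, 37, 39, 47, 54, 60, 62, 63, 64, 65, 66, 68, 69, 70, 70, 72.
Count below 64: L = 17; count equal: E = 1; n = 25.
Percentile rank = 100·(17 + 0.5·1)/25 = 100·17.5/25 = 70.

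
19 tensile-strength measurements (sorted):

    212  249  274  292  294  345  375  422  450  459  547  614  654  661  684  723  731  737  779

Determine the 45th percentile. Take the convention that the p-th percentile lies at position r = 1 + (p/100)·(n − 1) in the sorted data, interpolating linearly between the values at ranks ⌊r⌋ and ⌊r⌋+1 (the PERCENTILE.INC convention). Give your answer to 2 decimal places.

n = 19.
r = 1 + (45/100)·(19 − 1) = 1 + 8.1 = 9.1.
Rank 9 is 450 and rank 10 is 459.
Interpolate: 450 + 0.1·(459 − 450) = 450 + 0.1·9 = 450.9.

450.90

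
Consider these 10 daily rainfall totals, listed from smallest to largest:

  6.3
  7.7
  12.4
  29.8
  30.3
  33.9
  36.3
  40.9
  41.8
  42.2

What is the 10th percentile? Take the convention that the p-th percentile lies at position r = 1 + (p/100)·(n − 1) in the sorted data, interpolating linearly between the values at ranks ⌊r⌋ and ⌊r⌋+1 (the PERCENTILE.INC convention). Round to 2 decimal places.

n = 10.
r = 1 + (10/100)·(10 − 1) = 1 + 0.9 = 1.9.
Rank 1 is 6.3 and rank 2 is 7.7.
Interpolate: 6.3 + 0.9·(7.7 − 6.3) = 6.3 + 0.9·1.4 = 7.56.

7.56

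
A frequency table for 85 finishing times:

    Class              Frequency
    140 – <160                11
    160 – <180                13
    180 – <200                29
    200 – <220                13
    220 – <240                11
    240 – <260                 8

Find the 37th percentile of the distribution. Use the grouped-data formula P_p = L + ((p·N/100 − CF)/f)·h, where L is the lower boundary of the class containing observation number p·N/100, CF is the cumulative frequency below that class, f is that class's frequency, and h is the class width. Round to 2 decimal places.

185.14

N = 85; target position k = 37/100 · 85 = 31.45.
Cumulative frequencies: 11, 24, 53, 66, 77, 85.
Observation 31.45 falls in the class 180 – <200.
L = 180, CF = 24, f = 29, h = 20.
P37 = 180 + ((31.45 − 24)/29)·20 = 180 + 5.13793 = 185.138.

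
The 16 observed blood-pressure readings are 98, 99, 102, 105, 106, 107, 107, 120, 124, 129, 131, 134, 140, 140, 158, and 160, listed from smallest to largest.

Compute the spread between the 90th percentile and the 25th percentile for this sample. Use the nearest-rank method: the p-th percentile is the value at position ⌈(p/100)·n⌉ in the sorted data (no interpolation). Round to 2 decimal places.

n = 16.
P25: rank ⌈25/100·16⌉ = 4 → 105.
P90: rank ⌈90/100·16⌉ = 15 → 158.
Difference: 158 − 105 = 53.

53.00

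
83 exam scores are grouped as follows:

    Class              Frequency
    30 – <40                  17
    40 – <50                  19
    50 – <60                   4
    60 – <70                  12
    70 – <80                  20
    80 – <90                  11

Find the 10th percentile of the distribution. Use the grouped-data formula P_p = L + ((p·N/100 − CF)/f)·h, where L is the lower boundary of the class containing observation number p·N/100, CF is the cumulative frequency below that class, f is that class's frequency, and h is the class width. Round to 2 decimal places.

N = 83; target position k = 10/100 · 83 = 8.3.
Cumulative frequencies: 17, 36, 40, 52, 72, 83.
Observation 8.3 falls in the class 30 – <40.
L = 30, CF = 0, f = 17, h = 10.
P10 = 30 + ((8.3 − 0)/17)·10 = 30 + 4.88235 = 34.8824.

34.88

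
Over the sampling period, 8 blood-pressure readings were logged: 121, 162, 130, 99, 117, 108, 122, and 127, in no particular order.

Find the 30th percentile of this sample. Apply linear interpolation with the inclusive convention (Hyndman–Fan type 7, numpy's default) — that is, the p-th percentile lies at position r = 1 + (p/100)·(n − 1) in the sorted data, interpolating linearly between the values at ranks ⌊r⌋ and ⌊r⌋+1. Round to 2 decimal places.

Sorted: 99, 108, 117, 121, 122, 127, 130, 162.
n = 8.
r = 1 + (30/100)·(8 − 1) = 1 + 2.1 = 3.1.
Rank 3 is 117 and rank 4 is 121.
Interpolate: 117 + 0.1·(121 − 117) = 117 + 0.1·4 = 117.4.

117.40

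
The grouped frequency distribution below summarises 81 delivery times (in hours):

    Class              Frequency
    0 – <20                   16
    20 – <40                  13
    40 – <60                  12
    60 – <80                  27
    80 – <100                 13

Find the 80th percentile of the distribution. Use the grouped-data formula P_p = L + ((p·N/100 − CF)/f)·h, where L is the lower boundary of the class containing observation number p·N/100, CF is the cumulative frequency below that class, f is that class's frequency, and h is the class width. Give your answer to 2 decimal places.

N = 81; target position k = 80/100 · 81 = 64.8.
Cumulative frequencies: 16, 29, 41, 68, 81.
Observation 64.8 falls in the class 60 – <80.
L = 60, CF = 41, f = 27, h = 20.
P80 = 60 + ((64.8 − 41)/27)·20 = 60 + 17.6296 = 77.6296.

77.63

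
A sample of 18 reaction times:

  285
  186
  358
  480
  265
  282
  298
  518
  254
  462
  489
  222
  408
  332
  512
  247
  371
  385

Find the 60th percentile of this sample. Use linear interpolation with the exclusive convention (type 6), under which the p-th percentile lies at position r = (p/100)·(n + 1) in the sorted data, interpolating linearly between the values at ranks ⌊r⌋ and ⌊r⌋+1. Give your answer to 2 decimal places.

376.60

Sorted: 186, 222, 247, 254, 265, 282, 285, 298, 332, 358, 371, 385, 408, 462, 480, 489, 512, 518.
n = 18.
r = (60/100)·(18 + 1) = 11.4.
Rank 11 is 371 and rank 12 is 385.
Interpolate: 371 + 0.4·(385 − 371) = 371 + 0.4·14 = 376.6.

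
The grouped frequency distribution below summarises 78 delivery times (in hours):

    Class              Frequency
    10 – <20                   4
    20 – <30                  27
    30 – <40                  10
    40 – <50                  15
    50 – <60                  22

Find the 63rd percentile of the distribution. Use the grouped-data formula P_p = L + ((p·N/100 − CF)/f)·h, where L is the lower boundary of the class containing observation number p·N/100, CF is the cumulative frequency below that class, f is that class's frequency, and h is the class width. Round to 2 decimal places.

45.43

N = 78; target position k = 63/100 · 78 = 49.14.
Cumulative frequencies: 4, 31, 41, 56, 78.
Observation 49.14 falls in the class 40 – <50.
L = 40, CF = 41, f = 15, h = 10.
P63 = 40 + ((49.14 − 41)/15)·10 = 40 + 5.42667 = 45.4267.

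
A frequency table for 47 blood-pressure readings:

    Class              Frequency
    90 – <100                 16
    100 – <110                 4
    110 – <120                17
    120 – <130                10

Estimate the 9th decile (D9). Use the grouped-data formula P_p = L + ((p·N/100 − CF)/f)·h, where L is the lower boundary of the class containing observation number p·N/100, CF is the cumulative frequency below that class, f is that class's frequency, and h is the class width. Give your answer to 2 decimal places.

N = 47; target position k = 90/100 · 47 = 42.3.
Cumulative frequencies: 16, 20, 37, 47.
Observation 42.3 falls in the class 120 – <130.
L = 120, CF = 37, f = 10, h = 10.
P90 = 120 + ((42.3 − 37)/10)·10 = 120 + 5.3 = 125.3.

125.30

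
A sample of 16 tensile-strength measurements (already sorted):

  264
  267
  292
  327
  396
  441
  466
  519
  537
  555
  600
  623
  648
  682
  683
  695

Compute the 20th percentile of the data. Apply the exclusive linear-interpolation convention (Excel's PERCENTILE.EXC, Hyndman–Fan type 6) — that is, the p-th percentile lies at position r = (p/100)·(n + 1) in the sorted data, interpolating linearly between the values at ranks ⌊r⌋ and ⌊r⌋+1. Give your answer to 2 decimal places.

n = 16.
r = (20/100)·(16 + 1) = 3.4.
Rank 3 is 292 and rank 4 is 327.
Interpolate: 292 + 0.4·(327 − 292) = 292 + 0.4·35 = 306.

306.00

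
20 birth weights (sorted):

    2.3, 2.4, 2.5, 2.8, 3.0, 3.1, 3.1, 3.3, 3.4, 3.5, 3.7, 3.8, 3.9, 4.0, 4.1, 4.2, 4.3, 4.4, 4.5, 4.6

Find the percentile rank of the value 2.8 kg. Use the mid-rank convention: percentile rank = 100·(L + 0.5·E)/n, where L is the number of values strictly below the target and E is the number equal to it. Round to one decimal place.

Count below 2.8: L = 3; count equal: E = 1; n = 20.
Percentile rank = 100·(3 + 0.5·1)/20 = 100·3.5/20 = 17.5.

17.5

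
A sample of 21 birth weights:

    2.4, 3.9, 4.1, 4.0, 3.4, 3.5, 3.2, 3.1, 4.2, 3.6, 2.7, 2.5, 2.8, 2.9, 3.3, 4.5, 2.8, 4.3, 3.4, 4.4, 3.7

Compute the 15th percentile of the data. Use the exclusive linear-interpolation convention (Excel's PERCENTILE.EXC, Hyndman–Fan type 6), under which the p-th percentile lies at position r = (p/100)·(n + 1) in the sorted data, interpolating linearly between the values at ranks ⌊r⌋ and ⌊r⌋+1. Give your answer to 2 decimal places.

2.73

Sorted: 2.4, 2.5, 2.7, 2.8, 2.8, 2.9, 3.1, 3.2, 3.3, 3.4, 3.4, 3.5, 3.6, 3.7, 3.9, 4.0, 4.1, 4.2, 4.3, 4.4, 4.5.
n = 21.
r = (15/100)·(21 + 1) = 3.3.
Rank 3 is 2.7 and rank 4 is 2.8.
Interpolate: 2.7 + 0.3·(2.8 − 2.7) = 2.7 + 0.3·0.1 = 2.73.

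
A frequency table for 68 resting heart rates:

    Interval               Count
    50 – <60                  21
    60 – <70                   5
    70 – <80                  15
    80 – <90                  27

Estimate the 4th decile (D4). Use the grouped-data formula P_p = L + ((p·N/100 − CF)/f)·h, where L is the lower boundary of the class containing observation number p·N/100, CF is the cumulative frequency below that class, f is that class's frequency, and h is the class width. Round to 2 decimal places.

70.80

N = 68; target position k = 40/100 · 68 = 27.2.
Cumulative frequencies: 21, 26, 41, 68.
Observation 27.2 falls in the class 70 – <80.
L = 70, CF = 26, f = 15, h = 10.
P40 = 70 + ((27.2 − 26)/15)·10 = 70 + 0.8 = 70.8.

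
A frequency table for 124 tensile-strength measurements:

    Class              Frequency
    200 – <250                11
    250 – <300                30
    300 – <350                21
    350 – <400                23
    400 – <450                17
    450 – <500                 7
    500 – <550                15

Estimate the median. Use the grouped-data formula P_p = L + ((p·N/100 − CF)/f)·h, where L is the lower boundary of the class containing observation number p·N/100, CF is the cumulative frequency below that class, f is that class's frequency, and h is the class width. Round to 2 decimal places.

350.00

N = 124; target position k = 50/100 · 124 = 62.
Cumulative frequencies: 11, 41, 62, 85, 102, 109, 124.
Observation 62 falls in the class 300 – <350.
L = 300, CF = 41, f = 21, h = 50.
P50 = 300 + ((62 − 41)/21)·50 = 300 + 50 = 350.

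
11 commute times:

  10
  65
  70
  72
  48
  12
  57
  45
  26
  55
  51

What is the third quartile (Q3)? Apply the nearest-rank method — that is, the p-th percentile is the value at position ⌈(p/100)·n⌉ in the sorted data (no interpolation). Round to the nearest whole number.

65

Sorted: 10, 12, 26, 45, 48, 51, 55, 57, 65, 70, 72.
n = 11.
Position = ⌈75/100 · 11⌉ = ⌈8.25⌉ = 9.
The value at rank 9 is 65.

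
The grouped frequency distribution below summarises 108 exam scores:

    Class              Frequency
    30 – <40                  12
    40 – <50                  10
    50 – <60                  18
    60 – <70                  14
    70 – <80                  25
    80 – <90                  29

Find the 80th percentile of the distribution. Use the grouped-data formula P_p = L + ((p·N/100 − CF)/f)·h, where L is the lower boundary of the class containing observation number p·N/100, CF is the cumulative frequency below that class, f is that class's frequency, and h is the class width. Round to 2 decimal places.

82.55

N = 108; target position k = 80/100 · 108 = 86.4.
Cumulative frequencies: 12, 22, 40, 54, 79, 108.
Observation 86.4 falls in the class 80 – <90.
L = 80, CF = 79, f = 29, h = 10.
P80 = 80 + ((86.4 − 79)/29)·10 = 80 + 2.55172 = 82.5517.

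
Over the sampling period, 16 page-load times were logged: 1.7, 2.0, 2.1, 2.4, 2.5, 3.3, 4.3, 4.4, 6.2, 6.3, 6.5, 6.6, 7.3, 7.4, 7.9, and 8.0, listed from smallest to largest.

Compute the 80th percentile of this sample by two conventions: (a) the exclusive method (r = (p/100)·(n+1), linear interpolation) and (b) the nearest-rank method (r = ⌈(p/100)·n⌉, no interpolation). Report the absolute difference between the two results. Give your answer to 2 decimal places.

n = 16.
(a) r = 13.6; between ranks 13 (7.3) and 14 (7.4): 7.36.
(b) the nearest-rank method: rank 13 → 7.3.
|7.36 − 7.3| = 0.06.

0.06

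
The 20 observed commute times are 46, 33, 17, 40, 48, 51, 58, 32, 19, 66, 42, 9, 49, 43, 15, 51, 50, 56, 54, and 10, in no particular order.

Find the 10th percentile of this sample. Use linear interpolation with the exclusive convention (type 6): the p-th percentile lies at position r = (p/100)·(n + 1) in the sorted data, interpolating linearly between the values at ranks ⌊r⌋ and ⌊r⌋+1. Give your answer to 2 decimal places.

Sorted: 9, 10, 15, 17, 19, 32, 33, 40, 42, 43, 46, 48, 49, 50, 51, 51, 54, 56, 58, 66.
n = 20.
r = (10/100)·(20 + 1) = 2.1.
Rank 2 is 10 and rank 3 is 15.
Interpolate: 10 + 0.1·(15 − 10) = 10 + 0.1·5 = 10.5.

10.50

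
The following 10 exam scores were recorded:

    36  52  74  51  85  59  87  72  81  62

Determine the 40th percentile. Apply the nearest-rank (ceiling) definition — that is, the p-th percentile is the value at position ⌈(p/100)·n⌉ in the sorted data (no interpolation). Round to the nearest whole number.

59

Sorted: 36, 51, 52, 59, 62, 72, 74, 81, 85, 87.
n = 10.
Position = ⌈40/100 · 10⌉ = ⌈4⌉ = 4.
The value at rank 4 is 59.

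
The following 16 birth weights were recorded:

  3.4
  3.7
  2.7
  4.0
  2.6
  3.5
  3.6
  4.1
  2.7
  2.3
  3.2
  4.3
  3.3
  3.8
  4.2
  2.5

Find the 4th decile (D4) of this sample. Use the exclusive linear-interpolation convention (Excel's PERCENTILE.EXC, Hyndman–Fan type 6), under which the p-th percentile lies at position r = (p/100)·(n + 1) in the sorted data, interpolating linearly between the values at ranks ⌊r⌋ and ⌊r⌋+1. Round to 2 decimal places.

3.28

Sorted: 2.3, 2.5, 2.6, 2.7, 2.7, 3.2, 3.3, 3.4, 3.5, 3.6, 3.7, 3.8, 4.0, 4.1, 4.2, 4.3.
n = 16.
r = (40/100)·(16 + 1) = 6.8.
Rank 6 is 3.2 and rank 7 is 3.3.
Interpolate: 3.2 + 0.8·(3.3 − 3.2) = 3.2 + 0.8·0.1 = 3.28.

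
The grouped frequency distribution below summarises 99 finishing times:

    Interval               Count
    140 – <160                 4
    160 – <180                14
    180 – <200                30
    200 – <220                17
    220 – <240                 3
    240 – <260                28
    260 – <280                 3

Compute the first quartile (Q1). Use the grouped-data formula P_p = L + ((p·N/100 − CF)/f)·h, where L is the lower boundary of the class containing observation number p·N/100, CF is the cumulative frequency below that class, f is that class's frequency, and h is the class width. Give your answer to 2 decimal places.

N = 99; target position k = 25/100 · 99 = 24.75.
Cumulative frequencies: 4, 18, 48, 65, 68, 96, 99.
Observation 24.75 falls in the class 180 – <200.
L = 180, CF = 18, f = 30, h = 20.
P25 = 180 + ((24.75 − 18)/30)·20 = 180 + 4.5 = 184.5.

184.50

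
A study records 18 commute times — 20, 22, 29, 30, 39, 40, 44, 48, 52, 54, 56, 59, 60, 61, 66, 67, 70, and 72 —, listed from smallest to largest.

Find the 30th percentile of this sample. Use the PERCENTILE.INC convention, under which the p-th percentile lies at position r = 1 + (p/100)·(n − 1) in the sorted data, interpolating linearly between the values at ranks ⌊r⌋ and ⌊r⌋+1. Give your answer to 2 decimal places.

40.40

n = 18.
r = 1 + (30/100)·(18 − 1) = 1 + 5.1 = 6.1.
Rank 6 is 40 and rank 7 is 44.
Interpolate: 40 + 0.1·(44 − 40) = 40 + 0.1·4 = 40.4.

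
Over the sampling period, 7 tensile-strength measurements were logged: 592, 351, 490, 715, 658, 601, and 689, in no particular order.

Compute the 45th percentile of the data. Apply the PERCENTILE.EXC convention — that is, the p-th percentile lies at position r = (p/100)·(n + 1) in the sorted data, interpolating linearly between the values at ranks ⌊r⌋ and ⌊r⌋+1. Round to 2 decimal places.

597.40

Sorted: 351, 490, 592, 601, 658, 689, 715.
n = 7.
r = (45/100)·(7 + 1) = 3.6.
Rank 3 is 592 and rank 4 is 601.
Interpolate: 592 + 0.6·(601 − 592) = 592 + 0.6·9 = 597.4.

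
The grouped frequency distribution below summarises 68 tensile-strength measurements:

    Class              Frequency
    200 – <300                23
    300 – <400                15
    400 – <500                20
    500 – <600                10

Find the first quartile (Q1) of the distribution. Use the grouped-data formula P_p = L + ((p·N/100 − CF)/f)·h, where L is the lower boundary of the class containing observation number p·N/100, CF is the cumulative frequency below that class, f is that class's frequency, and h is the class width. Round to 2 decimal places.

273.91

N = 68; target position k = 25/100 · 68 = 17.
Cumulative frequencies: 23, 38, 58, 68.
Observation 17 falls in the class 200 – <300.
L = 200, CF = 0, f = 23, h = 100.
P25 = 200 + ((17 − 0)/23)·100 = 200 + 73.913 = 273.913.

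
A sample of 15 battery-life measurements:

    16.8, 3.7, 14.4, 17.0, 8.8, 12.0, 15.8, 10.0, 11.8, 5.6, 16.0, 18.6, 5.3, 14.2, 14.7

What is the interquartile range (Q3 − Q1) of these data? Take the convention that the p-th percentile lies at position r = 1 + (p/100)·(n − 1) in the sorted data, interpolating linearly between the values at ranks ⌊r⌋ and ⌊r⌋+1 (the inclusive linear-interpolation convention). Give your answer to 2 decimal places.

Sorted: 3.7, 5.3, 5.6, 8.8, 10.0, 11.8, 12.0, 14.2, 14.4, 14.7, 15.8, 16.0, 16.8, 17.0, 18.6.
n = 15.
P25: r = 4.5; ranks 4–5 are 8.8, 10.0; interpolating gives 9.4.
P75: r = 11.5; ranks 11–12 are 15.8, 16.0; interpolating gives 15.9.
Difference: 15.9 − 9.4 = 6.5.

6.50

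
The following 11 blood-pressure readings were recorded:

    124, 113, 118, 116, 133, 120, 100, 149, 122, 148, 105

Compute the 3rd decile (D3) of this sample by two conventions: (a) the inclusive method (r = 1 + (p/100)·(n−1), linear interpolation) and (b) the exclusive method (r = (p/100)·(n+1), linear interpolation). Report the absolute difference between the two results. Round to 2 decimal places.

1.20

Sorted: 100, 105, 113, 116, 118, 120, 122, 124, 133, 148, 149.
n = 11.
(a) r = 4 → value at rank 4 = 116.
(b) r = 3.6; between ranks 3 (113) and 4 (116): 114.8.
|116 − 114.8| = 1.2.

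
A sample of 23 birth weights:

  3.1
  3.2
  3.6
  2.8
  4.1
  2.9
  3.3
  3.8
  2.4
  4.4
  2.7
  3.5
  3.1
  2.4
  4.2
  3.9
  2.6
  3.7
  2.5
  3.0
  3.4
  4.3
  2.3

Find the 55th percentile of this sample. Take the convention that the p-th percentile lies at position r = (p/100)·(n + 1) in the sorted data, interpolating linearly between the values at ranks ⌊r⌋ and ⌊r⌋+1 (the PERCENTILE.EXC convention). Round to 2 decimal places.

3.32

Sorted: 2.3, 2.4, 2.4, 2.5, 2.6, 2.7, 2.8, 2.9, 3.0, 3.1, 3.1, 3.2, 3.3, 3.4, 3.5, 3.6, 3.7, 3.8, 3.9, 4.1, 4.2, 4.3, 4.4.
n = 23.
r = (55/100)·(23 + 1) = 13.2.
Rank 13 is 3.3 and rank 14 is 3.4.
Interpolate: 3.3 + 0.2·(3.4 − 3.3) = 3.3 + 0.2·0.1 = 3.32.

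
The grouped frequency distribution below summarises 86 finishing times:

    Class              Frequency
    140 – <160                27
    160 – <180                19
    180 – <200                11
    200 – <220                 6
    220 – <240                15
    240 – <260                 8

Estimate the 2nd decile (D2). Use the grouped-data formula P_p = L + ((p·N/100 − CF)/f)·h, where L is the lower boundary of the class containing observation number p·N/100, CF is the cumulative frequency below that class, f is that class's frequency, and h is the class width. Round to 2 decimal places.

N = 86; target position k = 20/100 · 86 = 17.2.
Cumulative frequencies: 27, 46, 57, 63, 78, 86.
Observation 17.2 falls in the class 140 – <160.
L = 140, CF = 0, f = 27, h = 20.
P20 = 140 + ((17.2 − 0)/27)·20 = 140 + 12.7407 = 152.741.

152.74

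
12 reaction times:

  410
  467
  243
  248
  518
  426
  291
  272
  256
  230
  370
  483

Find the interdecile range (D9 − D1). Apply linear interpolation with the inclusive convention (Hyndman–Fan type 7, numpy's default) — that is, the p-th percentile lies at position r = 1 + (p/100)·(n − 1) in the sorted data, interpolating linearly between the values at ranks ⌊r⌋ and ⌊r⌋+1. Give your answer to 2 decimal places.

237.90

Sorted: 230, 243, 248, 256, 272, 291, 370, 410, 426, 467, 483, 518.
n = 12.
P10: r = 2.1; ranks 2–3 are 243, 248; interpolating gives 243.5.
P90: r = 10.9; ranks 10–11 are 467, 483; interpolating gives 481.4.
Difference: 481.4 − 243.5 = 237.9.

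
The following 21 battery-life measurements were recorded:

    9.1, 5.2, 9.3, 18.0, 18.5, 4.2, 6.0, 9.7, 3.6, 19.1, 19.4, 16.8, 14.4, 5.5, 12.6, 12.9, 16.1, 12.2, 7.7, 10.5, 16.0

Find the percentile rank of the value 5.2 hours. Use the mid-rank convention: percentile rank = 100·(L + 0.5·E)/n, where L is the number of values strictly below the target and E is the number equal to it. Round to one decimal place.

11.9

Sorted: 3.6, 4.2, 5.2, 5.5, 6.0, 7.7, 9.1, 9.3, 9.7, 10.5, 12.2, 12.6, 12.9, 14.4, 16.0, 16.1, 16.8, 18.0, 18.5, 19.1, 19.4.
Count below 5.2: L = 2; count equal: E = 1; n = 21.
Percentile rank = 100·(2 + 0.5·1)/21 = 100·2.5/21 = 11.9.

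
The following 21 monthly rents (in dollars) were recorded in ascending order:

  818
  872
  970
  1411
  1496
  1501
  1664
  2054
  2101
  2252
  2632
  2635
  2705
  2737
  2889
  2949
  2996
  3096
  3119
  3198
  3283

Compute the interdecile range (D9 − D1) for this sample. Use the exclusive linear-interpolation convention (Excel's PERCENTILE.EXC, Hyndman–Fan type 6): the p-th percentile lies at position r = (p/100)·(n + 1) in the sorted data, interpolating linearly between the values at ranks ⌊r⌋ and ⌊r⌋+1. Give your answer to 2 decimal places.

n = 21.
P10: r = 2.2; ranks 2–3 are 872, 970; interpolating gives 891.6.
P90: r = 19.8; ranks 19–20 are 3119, 3198; interpolating gives 3182.2.
Difference: 3182.2 − 891.6 = 2290.6.

2290.60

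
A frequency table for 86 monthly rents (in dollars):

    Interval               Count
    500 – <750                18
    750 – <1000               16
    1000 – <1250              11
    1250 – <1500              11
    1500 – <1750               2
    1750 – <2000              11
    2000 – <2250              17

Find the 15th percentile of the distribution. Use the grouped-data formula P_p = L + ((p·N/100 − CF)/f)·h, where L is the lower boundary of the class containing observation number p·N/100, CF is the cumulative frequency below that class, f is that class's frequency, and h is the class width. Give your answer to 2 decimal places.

679.17

N = 86; target position k = 15/100 · 86 = 12.9.
Cumulative frequencies: 18, 34, 45, 56, 58, 69, 86.
Observation 12.9 falls in the class 500 – <750.
L = 500, CF = 0, f = 18, h = 250.
P15 = 500 + ((12.9 − 0)/18)·250 = 500 + 179.167 = 679.167.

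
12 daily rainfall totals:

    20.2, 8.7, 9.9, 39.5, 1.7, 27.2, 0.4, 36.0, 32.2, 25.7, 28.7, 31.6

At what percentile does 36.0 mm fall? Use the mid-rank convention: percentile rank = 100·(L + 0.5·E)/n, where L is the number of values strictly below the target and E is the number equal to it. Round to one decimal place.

87.5

Sorted: 0.4, 1.7, 8.7, 9.9, 20.2, 25.7, 27.2, 28.7, 31.6, 32.2, 36.0, 39.5.
Count below 36.0: L = 10; count equal: E = 1; n = 12.
Percentile rank = 100·(10 + 0.5·1)/12 = 100·10.5/12 = 87.5.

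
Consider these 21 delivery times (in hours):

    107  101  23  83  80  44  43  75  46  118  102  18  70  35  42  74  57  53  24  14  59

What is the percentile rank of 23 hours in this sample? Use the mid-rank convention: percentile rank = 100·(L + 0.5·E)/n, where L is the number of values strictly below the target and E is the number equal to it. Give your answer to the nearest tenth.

Sorted: 14, 18, 23, 24, 35, 42, 43, 44, 46, 53, 57, 59, 70, 74, 75, 80, 83, 101, 102, 107, 118.
Count below 23: L = 2; count equal: E = 1; n = 21.
Percentile rank = 100·(2 + 0.5·1)/21 = 100·2.5/21 = 11.9.

11.9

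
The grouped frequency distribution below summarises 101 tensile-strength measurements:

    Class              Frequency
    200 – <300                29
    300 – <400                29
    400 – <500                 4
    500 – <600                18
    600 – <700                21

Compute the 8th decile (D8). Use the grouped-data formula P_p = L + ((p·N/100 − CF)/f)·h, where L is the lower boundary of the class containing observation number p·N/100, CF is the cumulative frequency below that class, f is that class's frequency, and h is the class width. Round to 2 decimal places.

N = 101; target position k = 80/100 · 101 = 80.8.
Cumulative frequencies: 29, 58, 62, 80, 101.
Observation 80.8 falls in the class 600 – <700.
L = 600, CF = 80, f = 21, h = 100.
P80 = 600 + ((80.8 − 80)/21)·100 = 600 + 3.80952 = 603.81.

603.81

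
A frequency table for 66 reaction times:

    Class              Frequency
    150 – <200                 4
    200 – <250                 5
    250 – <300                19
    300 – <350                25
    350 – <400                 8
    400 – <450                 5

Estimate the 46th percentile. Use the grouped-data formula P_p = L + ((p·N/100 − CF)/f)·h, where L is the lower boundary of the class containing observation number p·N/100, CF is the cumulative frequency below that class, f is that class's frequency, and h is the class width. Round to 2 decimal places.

N = 66; target position k = 46/100 · 66 = 30.36.
Cumulative frequencies: 4, 9, 28, 53, 61, 66.
Observation 30.36 falls in the class 300 – <350.
L = 300, CF = 28, f = 25, h = 50.
P46 = 300 + ((30.36 − 28)/25)·50 = 300 + 4.72 = 304.72.

304.72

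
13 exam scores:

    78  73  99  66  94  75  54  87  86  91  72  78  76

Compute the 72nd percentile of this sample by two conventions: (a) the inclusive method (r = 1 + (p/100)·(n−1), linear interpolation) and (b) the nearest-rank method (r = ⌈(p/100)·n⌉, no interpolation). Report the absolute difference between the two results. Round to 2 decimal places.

0.36

Sorted: 54, 66, 72, 73, 75, 76, 78, 78, 86, 87, 91, 94, 99.
n = 13.
(a) r = 9.64; between ranks 9 (86) and 10 (87): 86.64.
(b) the nearest-rank method: rank 10 → 87.
|86.64 − 87| = 0.36.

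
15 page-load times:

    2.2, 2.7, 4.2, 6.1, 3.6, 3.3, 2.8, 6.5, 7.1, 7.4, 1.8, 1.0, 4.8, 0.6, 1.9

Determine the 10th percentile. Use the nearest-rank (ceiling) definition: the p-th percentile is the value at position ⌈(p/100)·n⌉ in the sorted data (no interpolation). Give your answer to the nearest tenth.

1.0

Sorted: 0.6, 1.0, 1.8, 1.9, 2.2, 2.7, 2.8, 3.3, 3.6, 4.2, 4.8, 6.1, 6.5, 7.1, 7.4.
n = 15.
Position = ⌈10/100 · 15⌉ = ⌈1.5⌉ = 2.
The value at rank 2 is 1.0.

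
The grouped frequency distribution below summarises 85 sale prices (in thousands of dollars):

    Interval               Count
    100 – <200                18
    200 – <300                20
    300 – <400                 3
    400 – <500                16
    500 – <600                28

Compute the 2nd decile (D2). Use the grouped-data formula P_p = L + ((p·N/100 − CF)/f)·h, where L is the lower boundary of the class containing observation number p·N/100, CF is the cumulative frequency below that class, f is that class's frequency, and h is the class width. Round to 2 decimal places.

194.44

N = 85; target position k = 20/100 · 85 = 17.
Cumulative frequencies: 18, 38, 41, 57, 85.
Observation 17 falls in the class 100 – <200.
L = 100, CF = 0, f = 18, h = 100.
P20 = 100 + ((17 − 0)/18)·100 = 100 + 94.4444 = 194.444.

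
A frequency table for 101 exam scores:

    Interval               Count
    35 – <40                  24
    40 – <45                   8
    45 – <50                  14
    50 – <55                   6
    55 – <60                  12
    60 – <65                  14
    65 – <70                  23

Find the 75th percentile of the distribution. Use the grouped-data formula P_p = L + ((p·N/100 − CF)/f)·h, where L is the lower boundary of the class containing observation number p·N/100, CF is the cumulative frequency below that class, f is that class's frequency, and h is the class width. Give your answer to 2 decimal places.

64.20

N = 101; target position k = 75/100 · 101 = 75.75.
Cumulative frequencies: 24, 32, 46, 52, 64, 78, 101.
Observation 75.75 falls in the class 60 – <65.
L = 60, CF = 64, f = 14, h = 5.
P75 = 60 + ((75.75 − 64)/14)·5 = 60 + 4.19643 = 64.1964.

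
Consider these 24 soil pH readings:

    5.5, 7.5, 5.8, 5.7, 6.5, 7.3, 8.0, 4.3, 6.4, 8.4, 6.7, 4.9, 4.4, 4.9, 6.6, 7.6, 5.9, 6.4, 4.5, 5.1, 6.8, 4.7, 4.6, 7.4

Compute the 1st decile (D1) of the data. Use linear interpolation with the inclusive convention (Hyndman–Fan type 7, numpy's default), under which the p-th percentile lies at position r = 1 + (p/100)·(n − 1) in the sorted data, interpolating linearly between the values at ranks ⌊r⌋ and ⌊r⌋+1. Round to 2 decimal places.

4.53

Sorted: 4.3, 4.4, 4.5, 4.6, 4.7, 4.9, 4.9, 5.1, 5.5, 5.7, 5.8, 5.9, 6.4, 6.4, 6.5, 6.6, 6.7, 6.8, 7.3, 7.4, 7.5, 7.6, 8.0, 8.4.
n = 24.
r = 1 + (10/100)·(24 − 1) = 1 + 2.3 = 3.3.
Rank 3 is 4.5 and rank 4 is 4.6.
Interpolate: 4.5 + 0.3·(4.6 − 4.5) = 4.5 + 0.3·0.1 = 4.53.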